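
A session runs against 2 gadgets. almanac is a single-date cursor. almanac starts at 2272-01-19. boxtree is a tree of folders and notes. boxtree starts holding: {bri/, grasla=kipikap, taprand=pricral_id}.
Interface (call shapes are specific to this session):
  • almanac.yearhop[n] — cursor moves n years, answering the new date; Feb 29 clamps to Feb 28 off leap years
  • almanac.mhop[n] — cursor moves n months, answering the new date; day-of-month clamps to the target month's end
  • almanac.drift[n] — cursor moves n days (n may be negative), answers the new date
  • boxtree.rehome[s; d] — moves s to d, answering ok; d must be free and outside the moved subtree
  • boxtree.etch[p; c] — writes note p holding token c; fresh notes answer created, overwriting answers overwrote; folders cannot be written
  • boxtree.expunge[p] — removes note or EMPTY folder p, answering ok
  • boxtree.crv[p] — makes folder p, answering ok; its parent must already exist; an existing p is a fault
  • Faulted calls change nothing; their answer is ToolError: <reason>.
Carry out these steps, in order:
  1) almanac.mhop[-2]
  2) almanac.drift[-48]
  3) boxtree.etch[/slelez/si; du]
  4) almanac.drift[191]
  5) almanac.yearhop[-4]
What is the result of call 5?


I try mhop with n: -2, and see 2271-11-19.
Next I call drift with n: -48, and see 2271-10-02.
Next I call etch with p: /slelez/si, c: du, and see ToolError: no parent.
I call drift with n: 191, and get 2272-04-10.
I use yearhop with n: -4, and get 2268-04-10.

Answer: 2268-04-10


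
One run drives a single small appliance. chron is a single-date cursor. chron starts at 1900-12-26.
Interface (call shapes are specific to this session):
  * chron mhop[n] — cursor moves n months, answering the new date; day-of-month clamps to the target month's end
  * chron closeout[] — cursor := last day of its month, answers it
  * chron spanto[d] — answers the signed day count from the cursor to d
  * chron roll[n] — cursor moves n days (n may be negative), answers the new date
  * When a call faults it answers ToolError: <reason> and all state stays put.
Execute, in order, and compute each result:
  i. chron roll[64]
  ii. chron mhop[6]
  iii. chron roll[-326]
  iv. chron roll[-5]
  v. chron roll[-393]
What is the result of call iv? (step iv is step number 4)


Answer: 1900-10-01

Derivation:
>> chron roll(n=64)
<< 1901-02-28
>> chron mhop(n=6)
<< 1901-08-28
>> chron roll(n=-326)
<< 1900-10-06
>> chron roll(n=-5)
<< 1900-10-01
>> chron roll(n=-393)
<< 1899-09-03


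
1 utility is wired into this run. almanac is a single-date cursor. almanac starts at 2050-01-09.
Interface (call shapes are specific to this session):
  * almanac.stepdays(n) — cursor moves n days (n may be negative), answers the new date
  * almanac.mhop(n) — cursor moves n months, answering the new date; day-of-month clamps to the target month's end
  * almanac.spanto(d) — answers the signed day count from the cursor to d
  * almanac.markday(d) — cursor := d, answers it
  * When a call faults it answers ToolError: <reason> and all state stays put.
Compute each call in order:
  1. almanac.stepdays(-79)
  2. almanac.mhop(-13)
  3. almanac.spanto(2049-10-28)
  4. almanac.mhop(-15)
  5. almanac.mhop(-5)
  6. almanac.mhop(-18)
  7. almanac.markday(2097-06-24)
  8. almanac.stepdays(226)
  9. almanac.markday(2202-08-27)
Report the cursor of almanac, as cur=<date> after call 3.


Invoking almanac.stepdays using n: -79, → 2049-10-22.
Calling almanac.mhop using n: -13, and get 2048-09-22.
Invoking almanac.spanto using d: 2049-10-28: 401.
I try almanac.mhop using n: -15, which returns 2047-06-22.
I invoke almanac.mhop using n: -5, which returns 2047-01-22.
I run almanac.mhop using n: -18, which returns 2045-07-22.
Next I call almanac.markday using d: 2097-06-24, and see 2097-06-24.
I use almanac.stepdays using n: 226, and observe 2098-02-05.
Now I run almanac.markday using d: 2202-08-27, giving 2202-08-27.

Answer: cur=2048-09-22


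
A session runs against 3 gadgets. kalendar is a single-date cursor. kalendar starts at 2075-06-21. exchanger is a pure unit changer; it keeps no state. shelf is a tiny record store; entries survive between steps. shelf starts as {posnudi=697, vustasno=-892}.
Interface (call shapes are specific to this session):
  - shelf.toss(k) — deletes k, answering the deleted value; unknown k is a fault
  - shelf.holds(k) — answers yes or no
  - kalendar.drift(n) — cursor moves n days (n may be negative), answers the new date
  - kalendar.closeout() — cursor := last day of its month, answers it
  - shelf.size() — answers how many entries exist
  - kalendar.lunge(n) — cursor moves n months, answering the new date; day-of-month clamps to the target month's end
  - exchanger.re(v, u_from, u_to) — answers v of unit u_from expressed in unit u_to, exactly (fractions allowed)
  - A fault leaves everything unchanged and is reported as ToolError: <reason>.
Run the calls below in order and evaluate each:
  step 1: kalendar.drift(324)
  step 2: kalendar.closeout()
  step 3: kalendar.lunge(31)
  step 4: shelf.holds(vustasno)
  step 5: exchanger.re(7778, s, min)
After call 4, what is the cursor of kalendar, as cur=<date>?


>>> drift n=324
:: 2076-05-10
>>> closeout
:: 2076-05-31
>>> lunge n=31
:: 2078-12-31
>>> holds k=vustasno
:: yes
>>> re v=7778 u_from=s u_to=min
:: 3889/30

Answer: cur=2078-12-31


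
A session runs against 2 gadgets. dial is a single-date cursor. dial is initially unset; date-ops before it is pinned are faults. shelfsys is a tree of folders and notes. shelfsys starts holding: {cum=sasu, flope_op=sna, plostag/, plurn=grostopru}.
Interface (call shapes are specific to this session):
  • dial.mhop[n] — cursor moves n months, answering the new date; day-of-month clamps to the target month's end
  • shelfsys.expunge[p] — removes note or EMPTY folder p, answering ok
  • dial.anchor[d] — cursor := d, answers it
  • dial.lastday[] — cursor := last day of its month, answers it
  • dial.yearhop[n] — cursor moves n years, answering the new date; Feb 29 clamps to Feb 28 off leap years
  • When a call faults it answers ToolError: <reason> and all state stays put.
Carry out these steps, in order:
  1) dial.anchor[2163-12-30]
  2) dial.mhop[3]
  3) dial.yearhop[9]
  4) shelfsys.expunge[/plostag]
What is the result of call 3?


Answer: 2173-03-30

Derivation:
>>> anchor 2163-12-30
[out] 2163-12-30
>>> mhop 3
[out] 2164-03-30
>>> yearhop 9
[out] 2173-03-30
>>> expunge /plostag
[out] ok


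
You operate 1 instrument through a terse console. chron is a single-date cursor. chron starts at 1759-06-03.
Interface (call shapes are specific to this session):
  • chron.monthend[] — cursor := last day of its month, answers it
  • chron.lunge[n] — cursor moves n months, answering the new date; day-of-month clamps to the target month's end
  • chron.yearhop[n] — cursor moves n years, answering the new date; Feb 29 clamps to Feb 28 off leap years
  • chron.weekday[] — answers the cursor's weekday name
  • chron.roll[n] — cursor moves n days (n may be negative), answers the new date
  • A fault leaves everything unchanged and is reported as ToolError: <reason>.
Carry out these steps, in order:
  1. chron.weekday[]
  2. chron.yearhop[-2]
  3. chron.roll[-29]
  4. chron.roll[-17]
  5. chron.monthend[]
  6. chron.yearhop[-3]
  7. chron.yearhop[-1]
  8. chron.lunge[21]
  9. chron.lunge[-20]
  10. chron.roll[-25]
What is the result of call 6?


[in] chron.weekday
= Sunday
[in] chron.yearhop -2
= 1757-06-03
[in] chron.roll -29
= 1757-05-05
[in] chron.roll -17
= 1757-04-18
[in] chron.monthend
= 1757-04-30
[in] chron.yearhop -3
= 1754-04-30
[in] chron.yearhop -1
= 1753-04-30
[in] chron.lunge 21
= 1755-01-30
[in] chron.lunge -20
= 1753-05-30
[in] chron.roll -25
= 1753-05-05

Answer: 1754-04-30


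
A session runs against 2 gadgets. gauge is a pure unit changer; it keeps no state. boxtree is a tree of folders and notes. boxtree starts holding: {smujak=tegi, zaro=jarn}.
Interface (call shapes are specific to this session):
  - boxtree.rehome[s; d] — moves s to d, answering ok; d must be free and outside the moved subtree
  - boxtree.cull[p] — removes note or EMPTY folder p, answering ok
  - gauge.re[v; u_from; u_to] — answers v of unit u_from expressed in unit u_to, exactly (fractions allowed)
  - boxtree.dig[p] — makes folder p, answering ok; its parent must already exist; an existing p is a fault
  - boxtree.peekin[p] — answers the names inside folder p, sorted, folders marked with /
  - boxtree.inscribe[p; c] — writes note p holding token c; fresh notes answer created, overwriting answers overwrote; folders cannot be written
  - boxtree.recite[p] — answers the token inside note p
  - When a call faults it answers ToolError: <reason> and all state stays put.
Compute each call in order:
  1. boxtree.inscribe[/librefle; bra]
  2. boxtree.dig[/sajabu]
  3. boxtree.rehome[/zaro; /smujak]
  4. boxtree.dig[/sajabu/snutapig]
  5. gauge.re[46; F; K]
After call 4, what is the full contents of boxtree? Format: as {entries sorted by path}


Invoking inscribe(p: /librefle, c: bra), and see created.
Calling dig(p: /sajabu), and see ok.
I call rehome(s: /zaro, d: /smujak), yielding ToolError: exists.
I invoke dig(p: /sajabu/snutapig), yielding ok.
Now I run re(v: 46, u_from: F, u_to: K), → 50567/180.

Answer: {librefle=bra, sajabu/, sajabu/snutapig/, smujak=tegi, zaro=jarn}


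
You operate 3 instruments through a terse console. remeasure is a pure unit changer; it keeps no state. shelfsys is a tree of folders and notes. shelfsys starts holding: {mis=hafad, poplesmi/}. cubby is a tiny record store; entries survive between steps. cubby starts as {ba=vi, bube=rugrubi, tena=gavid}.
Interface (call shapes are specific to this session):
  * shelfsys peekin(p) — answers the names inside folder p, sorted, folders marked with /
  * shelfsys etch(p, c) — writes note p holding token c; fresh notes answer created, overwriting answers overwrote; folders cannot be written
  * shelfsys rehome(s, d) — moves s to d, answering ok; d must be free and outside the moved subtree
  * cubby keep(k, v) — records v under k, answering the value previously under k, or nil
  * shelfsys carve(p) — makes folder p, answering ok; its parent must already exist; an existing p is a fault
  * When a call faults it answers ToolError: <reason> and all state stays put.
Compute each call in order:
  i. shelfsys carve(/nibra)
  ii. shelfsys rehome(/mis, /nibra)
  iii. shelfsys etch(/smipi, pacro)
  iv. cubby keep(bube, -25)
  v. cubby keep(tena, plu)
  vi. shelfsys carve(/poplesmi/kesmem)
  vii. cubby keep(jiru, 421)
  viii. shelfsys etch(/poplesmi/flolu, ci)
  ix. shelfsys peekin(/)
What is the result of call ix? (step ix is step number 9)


$ shelfsys carve p→/nibra
[out] ok
$ shelfsys rehome s→/mis d→/nibra
[out] ToolError: exists
$ shelfsys etch p→/smipi c→pacro
[out] created
$ cubby keep k→bube v→-25
[out] rugrubi
$ cubby keep k→tena v→plu
[out] gavid
$ shelfsys carve p→/poplesmi/kesmem
[out] ok
$ cubby keep k→jiru v→421
[out] nil
$ shelfsys etch p→/poplesmi/flolu c→ci
[out] created
$ shelfsys peekin p→/
[out] [mis, nibra/, poplesmi/, smipi]

Answer: [mis, nibra/, poplesmi/, smipi]


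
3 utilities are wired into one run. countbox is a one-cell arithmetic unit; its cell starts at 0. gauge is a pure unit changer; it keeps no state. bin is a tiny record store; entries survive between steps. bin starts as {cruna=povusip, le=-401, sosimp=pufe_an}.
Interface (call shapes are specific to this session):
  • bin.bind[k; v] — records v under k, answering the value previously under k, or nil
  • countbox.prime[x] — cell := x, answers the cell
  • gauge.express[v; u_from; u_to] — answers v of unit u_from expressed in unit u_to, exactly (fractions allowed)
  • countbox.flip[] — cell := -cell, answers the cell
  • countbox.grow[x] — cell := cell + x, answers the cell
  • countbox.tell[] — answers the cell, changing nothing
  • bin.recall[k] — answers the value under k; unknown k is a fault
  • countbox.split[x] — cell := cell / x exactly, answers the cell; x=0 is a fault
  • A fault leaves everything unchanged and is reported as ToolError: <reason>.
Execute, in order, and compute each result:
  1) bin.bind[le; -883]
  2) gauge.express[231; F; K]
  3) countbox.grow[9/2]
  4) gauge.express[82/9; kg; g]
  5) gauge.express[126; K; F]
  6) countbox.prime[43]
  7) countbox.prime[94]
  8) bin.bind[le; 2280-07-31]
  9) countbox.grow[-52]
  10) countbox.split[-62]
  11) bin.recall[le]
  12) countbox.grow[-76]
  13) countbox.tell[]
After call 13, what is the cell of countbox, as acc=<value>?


% bind(k=le, v=-883) ~> -401
% express(v=231, u_from=F, u_to=K) ~> 69067/180
% grow(x=9/2) ~> 9/2
% express(v=82/9, u_from=kg, u_to=g) ~> 82000/9
% express(v=126, u_from=K, u_to=F) ~> -23287/100
% prime(x=43) ~> 43
% prime(x=94) ~> 94
% bind(k=le, v=2280-07-31) ~> -883
% grow(x=-52) ~> 42
% split(x=-62) ~> -21/31
% recall(k=le) ~> 2280-07-31
% grow(x=-76) ~> -2377/31
% tell() ~> -2377/31

Answer: acc=-2377/31


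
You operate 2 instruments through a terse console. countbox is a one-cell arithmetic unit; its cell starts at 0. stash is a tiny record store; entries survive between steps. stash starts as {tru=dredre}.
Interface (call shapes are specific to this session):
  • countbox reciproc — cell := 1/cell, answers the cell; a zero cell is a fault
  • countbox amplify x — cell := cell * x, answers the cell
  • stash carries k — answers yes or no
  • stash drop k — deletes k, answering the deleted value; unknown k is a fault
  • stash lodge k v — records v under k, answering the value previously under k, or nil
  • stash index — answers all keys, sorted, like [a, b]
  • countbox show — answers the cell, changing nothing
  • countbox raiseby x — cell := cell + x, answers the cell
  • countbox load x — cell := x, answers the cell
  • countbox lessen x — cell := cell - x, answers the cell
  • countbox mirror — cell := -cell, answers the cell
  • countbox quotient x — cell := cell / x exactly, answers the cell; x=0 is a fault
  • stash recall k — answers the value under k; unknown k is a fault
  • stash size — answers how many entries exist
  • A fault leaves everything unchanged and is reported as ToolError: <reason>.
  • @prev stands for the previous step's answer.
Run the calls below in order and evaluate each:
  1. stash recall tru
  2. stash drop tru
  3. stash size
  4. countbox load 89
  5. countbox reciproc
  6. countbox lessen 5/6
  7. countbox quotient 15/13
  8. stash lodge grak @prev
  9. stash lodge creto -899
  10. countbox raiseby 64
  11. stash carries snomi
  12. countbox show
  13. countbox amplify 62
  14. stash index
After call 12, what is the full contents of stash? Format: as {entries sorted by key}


Answer: {creto=-899, grak=-5707/8010}

Derivation:
$ stash recall tru
[out] dredre
$ stash drop tru
[out] dredre
$ stash size
[out] 0
$ countbox load 89
[out] 89
$ countbox reciproc
[out] 1/89
$ countbox lessen 5/6
[out] -439/534
$ countbox quotient 15/13
[out] -5707/8010
$ stash lodge grak @prev
[out] nil
$ stash lodge creto -899
[out] nil
$ countbox raiseby 64
[out] 506933/8010
$ stash carries snomi
[out] no
$ countbox show
[out] 506933/8010
$ countbox amplify 62
[out] 15714923/4005
$ stash index
[out] [creto, grak]


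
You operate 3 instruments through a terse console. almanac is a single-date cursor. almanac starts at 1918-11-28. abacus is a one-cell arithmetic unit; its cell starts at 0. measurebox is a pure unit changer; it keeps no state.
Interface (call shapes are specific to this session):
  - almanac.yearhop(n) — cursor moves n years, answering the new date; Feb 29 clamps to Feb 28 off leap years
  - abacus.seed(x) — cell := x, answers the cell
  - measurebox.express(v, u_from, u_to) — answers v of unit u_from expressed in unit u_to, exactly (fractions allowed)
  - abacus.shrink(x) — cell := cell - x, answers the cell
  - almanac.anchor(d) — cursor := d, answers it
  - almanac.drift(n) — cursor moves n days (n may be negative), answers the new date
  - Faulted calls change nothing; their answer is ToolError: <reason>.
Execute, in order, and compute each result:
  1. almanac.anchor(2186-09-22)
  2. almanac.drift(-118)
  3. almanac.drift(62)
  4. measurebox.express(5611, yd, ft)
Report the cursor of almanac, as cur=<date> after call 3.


Answer: cur=2186-07-28

Derivation:
;; almanac.anchor(d='2186-09-22') ~> 2186-09-22
;; almanac.drift(n='-118') ~> 2186-05-27
;; almanac.drift(n='62') ~> 2186-07-28
;; measurebox.express(v='5611', u_from='yd', u_to='ft') ~> 16833


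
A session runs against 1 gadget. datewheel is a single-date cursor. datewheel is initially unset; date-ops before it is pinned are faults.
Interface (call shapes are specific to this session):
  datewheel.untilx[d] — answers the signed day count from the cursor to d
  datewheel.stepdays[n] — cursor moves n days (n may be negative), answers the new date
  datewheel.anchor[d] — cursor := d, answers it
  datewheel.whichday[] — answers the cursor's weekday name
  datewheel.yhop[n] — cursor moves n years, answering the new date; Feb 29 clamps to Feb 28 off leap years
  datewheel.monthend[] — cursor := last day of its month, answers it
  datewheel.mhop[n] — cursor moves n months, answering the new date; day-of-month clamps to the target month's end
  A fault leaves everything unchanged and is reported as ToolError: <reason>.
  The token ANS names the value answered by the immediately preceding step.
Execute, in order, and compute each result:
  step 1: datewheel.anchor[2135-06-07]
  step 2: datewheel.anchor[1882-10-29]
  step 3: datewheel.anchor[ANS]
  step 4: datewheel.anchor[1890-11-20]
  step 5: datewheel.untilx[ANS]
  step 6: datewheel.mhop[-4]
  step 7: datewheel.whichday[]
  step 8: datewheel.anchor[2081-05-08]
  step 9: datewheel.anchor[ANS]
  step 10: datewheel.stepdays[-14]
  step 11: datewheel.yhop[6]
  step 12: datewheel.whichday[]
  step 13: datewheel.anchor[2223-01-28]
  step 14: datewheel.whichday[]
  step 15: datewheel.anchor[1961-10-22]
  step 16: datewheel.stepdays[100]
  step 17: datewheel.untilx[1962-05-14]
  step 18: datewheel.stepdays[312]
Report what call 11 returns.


$ anchor d: 2135-06-07
[out] 2135-06-07
$ anchor d: 1882-10-29
[out] 1882-10-29
$ anchor d: ANS
[out] 1882-10-29
$ anchor d: 1890-11-20
[out] 1890-11-20
$ untilx d: ANS
[out] 0
$ mhop n: -4
[out] 1890-07-20
$ whichday
[out] Sunday
$ anchor d: 2081-05-08
[out] 2081-05-08
$ anchor d: ANS
[out] 2081-05-08
$ stepdays n: -14
[out] 2081-04-24
$ yhop n: 6
[out] 2087-04-24
$ whichday
[out] Thursday
$ anchor d: 2223-01-28
[out] 2223-01-28
$ whichday
[out] Tuesday
$ anchor d: 1961-10-22
[out] 1961-10-22
$ stepdays n: 100
[out] 1962-01-30
$ untilx d: 1962-05-14
[out] 104
$ stepdays n: 312
[out] 1962-12-08

Answer: 2087-04-24


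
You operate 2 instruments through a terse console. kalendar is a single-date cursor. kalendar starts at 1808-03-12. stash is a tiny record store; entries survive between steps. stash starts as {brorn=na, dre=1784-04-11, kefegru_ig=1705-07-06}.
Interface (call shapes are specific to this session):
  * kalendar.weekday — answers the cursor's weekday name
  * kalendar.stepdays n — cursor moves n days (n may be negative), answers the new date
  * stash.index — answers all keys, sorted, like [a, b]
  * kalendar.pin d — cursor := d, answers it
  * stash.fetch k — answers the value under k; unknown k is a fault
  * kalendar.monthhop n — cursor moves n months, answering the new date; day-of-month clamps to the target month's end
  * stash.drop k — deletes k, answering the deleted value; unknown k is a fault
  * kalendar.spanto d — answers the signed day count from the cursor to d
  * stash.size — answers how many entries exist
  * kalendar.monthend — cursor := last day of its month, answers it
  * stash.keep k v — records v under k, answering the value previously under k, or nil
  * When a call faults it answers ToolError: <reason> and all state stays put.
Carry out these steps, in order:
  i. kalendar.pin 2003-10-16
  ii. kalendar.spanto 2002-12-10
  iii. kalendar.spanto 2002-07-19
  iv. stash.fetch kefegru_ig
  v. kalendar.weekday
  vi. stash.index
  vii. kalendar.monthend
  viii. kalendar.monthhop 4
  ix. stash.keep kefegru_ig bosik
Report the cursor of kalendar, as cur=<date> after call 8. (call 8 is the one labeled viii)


Step: pin[d=2003-10-16]
Result: 2003-10-16
Step: spanto[d=2002-12-10]
Result: -310
Step: spanto[d=2002-07-19]
Result: -454
Step: fetch[k=kefegru_ig]
Result: 1705-07-06
Step: weekday[]
Result: Thursday
Step: index[]
Result: [brorn, dre, kefegru_ig]
Step: monthend[]
Result: 2003-10-31
Step: monthhop[n=4]
Result: 2004-02-29
Step: keep[k=kefegru_ig; v=bosik]
Result: 1705-07-06

Answer: cur=2004-02-29


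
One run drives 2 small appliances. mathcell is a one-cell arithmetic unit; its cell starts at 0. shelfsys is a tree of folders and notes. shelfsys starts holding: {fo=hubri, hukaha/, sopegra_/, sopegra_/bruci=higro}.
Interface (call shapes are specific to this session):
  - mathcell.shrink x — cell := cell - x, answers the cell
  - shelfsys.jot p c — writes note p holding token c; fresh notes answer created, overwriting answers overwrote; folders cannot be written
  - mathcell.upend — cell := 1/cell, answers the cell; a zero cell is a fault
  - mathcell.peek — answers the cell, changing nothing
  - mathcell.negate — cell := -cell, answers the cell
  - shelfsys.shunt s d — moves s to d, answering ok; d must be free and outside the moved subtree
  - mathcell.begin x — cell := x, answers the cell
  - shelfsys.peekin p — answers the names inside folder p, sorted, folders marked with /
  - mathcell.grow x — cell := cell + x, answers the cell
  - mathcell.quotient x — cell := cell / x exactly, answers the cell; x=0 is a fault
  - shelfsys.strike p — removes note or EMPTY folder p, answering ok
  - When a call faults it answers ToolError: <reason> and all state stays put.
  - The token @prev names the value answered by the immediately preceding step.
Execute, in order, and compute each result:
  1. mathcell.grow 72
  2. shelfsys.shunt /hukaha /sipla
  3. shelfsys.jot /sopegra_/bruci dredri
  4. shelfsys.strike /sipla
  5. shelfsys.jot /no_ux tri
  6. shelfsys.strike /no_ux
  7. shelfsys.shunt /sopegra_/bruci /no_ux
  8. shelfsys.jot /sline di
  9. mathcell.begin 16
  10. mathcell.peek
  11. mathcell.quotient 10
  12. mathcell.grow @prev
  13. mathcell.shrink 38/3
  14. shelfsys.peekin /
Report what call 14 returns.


Answer: [fo, no_ux, sline, sopegra_/]

Derivation:
·→ mathcell.grow(x=72)
·← 72
·→ shelfsys.shunt(s=/hukaha, d=/sipla)
·← ok
·→ shelfsys.jot(p=/sopegra_/bruci, c=dredri)
·← overwrote
·→ shelfsys.strike(p=/sipla)
·← ok
·→ shelfsys.jot(p=/no_ux, c=tri)
·← created
·→ shelfsys.strike(p=/no_ux)
·← ok
·→ shelfsys.shunt(s=/sopegra_/bruci, d=/no_ux)
·← ok
·→ shelfsys.jot(p=/sline, c=di)
·← created
·→ mathcell.begin(x=16)
·← 16
·→ mathcell.peek()
·← 16
·→ mathcell.quotient(x=10)
·← 8/5
·→ mathcell.grow(x=@prev)
·← 16/5
·→ mathcell.shrink(x=38/3)
·← -142/15
·→ shelfsys.peekin(p=/)
·← [fo, no_ux, sline, sopegra_/]


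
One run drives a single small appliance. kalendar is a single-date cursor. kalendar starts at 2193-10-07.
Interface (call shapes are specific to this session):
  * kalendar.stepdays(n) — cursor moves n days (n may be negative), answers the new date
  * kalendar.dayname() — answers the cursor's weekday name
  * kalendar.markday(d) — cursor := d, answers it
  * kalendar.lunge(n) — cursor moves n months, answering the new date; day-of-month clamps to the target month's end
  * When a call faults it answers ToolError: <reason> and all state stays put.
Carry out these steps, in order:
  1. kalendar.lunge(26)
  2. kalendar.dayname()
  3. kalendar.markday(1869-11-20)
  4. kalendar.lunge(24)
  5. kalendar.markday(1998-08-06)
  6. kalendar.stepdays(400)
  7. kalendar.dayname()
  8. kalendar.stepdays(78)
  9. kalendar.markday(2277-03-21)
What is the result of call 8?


Answer: 1999-11-27

Derivation:
-- kalendar.lunge(n→26) == 2195-12-07
-- kalendar.dayname() == Monday
-- kalendar.markday(d→1869-11-20) == 1869-11-20
-- kalendar.lunge(n→24) == 1871-11-20
-- kalendar.markday(d→1998-08-06) == 1998-08-06
-- kalendar.stepdays(n→400) == 1999-09-10
-- kalendar.dayname() == Friday
-- kalendar.stepdays(n→78) == 1999-11-27
-- kalendar.markday(d→2277-03-21) == 2277-03-21


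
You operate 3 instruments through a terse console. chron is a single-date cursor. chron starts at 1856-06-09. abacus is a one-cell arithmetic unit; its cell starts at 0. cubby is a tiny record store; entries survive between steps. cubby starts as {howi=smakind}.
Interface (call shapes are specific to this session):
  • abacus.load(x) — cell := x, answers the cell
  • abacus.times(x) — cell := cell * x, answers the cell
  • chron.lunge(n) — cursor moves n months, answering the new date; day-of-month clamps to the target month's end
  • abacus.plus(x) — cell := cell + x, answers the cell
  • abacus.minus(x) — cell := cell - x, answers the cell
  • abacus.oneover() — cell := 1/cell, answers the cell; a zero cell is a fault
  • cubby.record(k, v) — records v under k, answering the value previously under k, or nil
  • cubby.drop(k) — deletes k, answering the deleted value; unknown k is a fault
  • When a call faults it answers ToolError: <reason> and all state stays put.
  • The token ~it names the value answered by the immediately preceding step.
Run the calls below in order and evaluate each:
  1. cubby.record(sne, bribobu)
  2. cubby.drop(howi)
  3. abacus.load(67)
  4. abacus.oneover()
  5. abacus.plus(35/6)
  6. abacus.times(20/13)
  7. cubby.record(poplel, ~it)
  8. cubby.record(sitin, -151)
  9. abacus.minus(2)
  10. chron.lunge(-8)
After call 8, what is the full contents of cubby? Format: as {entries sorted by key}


% cubby.record(k=sne, v=bribobu) => nil
% cubby.drop(k=howi) => smakind
% abacus.load(x=67) => 67
% abacus.oneover() => 1/67
% abacus.plus(x=35/6) => 2351/402
% abacus.times(x=20/13) => 23510/2613
% cubby.record(k=poplel, v=~it) => nil
% cubby.record(k=sitin, v=-151) => nil
% abacus.minus(x=2) => 18284/2613
% chron.lunge(n=-8) => 1855-10-09

Answer: {poplel=23510/2613, sitin=-151, sne=bribobu}


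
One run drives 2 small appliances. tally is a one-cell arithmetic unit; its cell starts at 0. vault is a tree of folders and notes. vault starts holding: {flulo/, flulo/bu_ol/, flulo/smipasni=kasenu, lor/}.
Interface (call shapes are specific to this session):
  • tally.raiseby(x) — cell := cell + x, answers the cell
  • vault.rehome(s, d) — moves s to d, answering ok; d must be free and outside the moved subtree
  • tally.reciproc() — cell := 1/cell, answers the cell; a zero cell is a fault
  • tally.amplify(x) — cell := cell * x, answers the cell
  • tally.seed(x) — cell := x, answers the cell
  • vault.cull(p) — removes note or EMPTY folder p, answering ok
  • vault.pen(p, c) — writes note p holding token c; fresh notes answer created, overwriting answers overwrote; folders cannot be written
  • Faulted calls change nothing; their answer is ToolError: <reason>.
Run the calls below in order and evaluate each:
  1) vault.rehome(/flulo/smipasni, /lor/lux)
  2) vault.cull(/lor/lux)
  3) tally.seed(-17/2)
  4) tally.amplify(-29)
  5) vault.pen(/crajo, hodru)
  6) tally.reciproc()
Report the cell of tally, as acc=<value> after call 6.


Answer: acc=2/493

Derivation:
Act: rehome[/flulo/smipasni; /lor/lux]
Obs: ok
Act: cull[/lor/lux]
Obs: ok
Act: seed[-17/2]
Obs: -17/2
Act: amplify[-29]
Obs: 493/2
Act: pen[/crajo; hodru]
Obs: created
Act: reciproc[]
Obs: 2/493


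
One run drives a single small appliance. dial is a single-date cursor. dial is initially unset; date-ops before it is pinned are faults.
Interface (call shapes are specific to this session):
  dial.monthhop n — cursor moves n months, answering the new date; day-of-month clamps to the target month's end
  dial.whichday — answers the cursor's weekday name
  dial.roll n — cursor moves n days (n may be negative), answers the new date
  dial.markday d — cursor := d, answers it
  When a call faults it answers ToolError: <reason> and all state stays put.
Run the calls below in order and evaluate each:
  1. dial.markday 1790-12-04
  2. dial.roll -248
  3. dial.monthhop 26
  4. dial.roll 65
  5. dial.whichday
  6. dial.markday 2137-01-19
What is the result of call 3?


Answer: 1792-05-31

Derivation:
CALL dial.markday[d: 1790-12-04]
RET  1790-12-04
CALL dial.roll[n: -248]
RET  1790-03-31
CALL dial.monthhop[n: 26]
RET  1792-05-31
CALL dial.roll[n: 65]
RET  1792-08-04
CALL dial.whichday[]
RET  Saturday
CALL dial.markday[d: 2137-01-19]
RET  2137-01-19


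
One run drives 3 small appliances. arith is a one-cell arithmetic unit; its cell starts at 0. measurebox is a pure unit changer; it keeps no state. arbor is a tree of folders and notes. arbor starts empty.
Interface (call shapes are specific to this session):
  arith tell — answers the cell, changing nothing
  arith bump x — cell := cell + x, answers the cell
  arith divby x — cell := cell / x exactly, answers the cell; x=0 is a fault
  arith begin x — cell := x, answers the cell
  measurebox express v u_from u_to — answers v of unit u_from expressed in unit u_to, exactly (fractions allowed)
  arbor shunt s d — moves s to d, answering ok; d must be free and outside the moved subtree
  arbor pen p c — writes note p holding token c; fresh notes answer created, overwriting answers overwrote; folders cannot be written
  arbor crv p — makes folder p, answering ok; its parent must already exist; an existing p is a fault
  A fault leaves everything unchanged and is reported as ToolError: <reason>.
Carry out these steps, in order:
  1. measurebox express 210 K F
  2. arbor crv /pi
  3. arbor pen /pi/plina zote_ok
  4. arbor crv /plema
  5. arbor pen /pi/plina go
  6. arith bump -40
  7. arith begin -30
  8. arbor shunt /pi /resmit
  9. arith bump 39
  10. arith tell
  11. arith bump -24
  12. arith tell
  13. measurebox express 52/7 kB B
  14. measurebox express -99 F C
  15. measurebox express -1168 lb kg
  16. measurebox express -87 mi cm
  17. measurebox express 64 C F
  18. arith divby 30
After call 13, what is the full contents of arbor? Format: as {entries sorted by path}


Next I call measurebox express on 210, K, F, yielding -8167/100.
Then arbor crv on /pi, and observe ok.
Then arbor pen on /pi/plina, zote_ok, — result: created.
I call arbor crv on /plema, giving ok.
I invoke arbor pen on /pi/plina, go, giving overwrote.
I invoke arith bump on -40, yielding -40.
Then arith begin on -30: -30.
Calling arbor shunt on /pi, /resmit, giving ok.
Then arith bump on 39, giving 9.
Using arith tell(), — result: 9.
Now I run arith bump on -24, and observe -15.
I run arith tell(), giving -15.
I use measurebox express on 52/7, kB, B, and observe 52000/7.
I invoke measurebox express on -99, F, C, giving -655/9.
Invoking measurebox express on -1168, lb, kg, and get -3311224301/6250000.
I use measurebox express on -87, mi, cm, and get -70006464/5.
Using measurebox express on 64, C, F, → 736/5.
Then arith divby on 30, yielding -1/2.

Answer: {plema/, resmit/, resmit/plina=go}


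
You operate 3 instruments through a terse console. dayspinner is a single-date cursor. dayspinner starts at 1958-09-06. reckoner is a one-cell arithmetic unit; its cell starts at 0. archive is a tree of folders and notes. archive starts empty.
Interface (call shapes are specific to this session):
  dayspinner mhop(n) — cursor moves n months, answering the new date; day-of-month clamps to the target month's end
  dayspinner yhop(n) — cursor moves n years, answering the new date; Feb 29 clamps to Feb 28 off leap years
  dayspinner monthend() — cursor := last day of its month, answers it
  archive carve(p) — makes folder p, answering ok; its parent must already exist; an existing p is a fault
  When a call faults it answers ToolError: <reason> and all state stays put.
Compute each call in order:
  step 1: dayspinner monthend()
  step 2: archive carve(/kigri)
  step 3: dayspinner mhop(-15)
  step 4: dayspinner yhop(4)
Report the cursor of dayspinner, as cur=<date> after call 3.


% dayspinner monthend
:: 1958-09-30
% archive carve p: /kigri
:: ok
% dayspinner mhop n: -15
:: 1957-06-30
% dayspinner yhop n: 4
:: 1961-06-30

Answer: cur=1957-06-30


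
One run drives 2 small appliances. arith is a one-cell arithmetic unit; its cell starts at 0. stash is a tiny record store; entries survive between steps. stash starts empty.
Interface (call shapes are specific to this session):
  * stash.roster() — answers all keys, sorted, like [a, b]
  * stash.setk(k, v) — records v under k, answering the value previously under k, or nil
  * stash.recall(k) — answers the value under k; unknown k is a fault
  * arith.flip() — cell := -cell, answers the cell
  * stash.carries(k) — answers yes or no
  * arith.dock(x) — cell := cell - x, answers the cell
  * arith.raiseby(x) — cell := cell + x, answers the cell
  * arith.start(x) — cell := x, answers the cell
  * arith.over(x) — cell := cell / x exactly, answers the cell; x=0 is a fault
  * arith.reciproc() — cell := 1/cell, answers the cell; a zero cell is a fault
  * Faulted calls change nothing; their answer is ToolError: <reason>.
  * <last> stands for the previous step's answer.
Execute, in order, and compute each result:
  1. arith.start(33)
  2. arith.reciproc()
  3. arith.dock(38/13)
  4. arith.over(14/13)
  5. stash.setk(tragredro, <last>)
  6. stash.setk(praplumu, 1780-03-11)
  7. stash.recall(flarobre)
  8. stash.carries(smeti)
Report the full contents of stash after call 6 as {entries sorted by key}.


>> start(x→33)
<< 33
>> reciproc()
<< 1/33
>> dock(x→38/13)
<< -1241/429
>> over(x→14/13)
<< -1241/462
>> setk(k→tragredro, v→<last>)
<< nil
>> setk(k→praplumu, v→1780-03-11)
<< nil
>> recall(k→flarobre)
<< ToolError: no such key flarobre
>> carries(k→smeti)
<< no

Answer: {praplumu=1780-03-11, tragredro=-1241/462}


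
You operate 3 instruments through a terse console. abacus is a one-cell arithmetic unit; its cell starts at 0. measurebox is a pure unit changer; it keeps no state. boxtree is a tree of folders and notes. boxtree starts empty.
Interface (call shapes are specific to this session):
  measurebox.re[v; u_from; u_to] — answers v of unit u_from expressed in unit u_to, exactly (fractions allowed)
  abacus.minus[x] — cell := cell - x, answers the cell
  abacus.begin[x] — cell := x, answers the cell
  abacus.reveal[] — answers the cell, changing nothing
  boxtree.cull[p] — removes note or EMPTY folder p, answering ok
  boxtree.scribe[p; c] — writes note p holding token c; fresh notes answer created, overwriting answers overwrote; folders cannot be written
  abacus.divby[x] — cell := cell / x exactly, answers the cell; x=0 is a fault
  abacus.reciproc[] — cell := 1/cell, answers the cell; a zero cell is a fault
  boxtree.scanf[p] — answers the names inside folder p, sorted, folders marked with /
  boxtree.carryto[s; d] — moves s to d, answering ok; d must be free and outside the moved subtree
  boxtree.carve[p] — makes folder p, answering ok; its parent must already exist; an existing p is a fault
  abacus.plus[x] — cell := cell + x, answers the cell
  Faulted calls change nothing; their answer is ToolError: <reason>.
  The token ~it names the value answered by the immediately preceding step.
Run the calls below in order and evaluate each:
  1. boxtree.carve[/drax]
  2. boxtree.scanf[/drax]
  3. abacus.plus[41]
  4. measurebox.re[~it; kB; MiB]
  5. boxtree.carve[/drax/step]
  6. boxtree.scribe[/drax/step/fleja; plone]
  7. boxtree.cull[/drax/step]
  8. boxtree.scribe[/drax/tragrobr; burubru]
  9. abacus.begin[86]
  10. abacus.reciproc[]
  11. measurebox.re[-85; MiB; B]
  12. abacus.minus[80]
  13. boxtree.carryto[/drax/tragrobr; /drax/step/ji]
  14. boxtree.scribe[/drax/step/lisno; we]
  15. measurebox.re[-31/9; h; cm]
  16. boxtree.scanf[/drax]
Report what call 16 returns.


Answer: [step/]

Derivation:
# boxtree.carve(p→/drax) => ok
# boxtree.scanf(p→/drax) => []
# abacus.plus(x→41) => 41
# measurebox.re(v→~it, u_from→kB, u_to→MiB) => 5125/131072
# boxtree.carve(p→/drax/step) => ok
# boxtree.scribe(p→/drax/step/fleja, c→plone) => created
# boxtree.cull(p→/drax/step) => ToolError: not empty
# boxtree.scribe(p→/drax/tragrobr, c→burubru) => created
# abacus.begin(x→86) => 86
# abacus.reciproc() => 1/86
# measurebox.re(v→-85, u_from→MiB, u_to→B) => -89128960
# abacus.minus(x→80) => -6879/86
# boxtree.carryto(s→/drax/tragrobr, d→/drax/step/ji) => ok
# boxtree.scribe(p→/drax/step/lisno, c→we) => created
# measurebox.re(v→-31/9, u_from→h, u_to→cm) => ToolError: incompatible units
# boxtree.scanf(p→/drax) => [step/]


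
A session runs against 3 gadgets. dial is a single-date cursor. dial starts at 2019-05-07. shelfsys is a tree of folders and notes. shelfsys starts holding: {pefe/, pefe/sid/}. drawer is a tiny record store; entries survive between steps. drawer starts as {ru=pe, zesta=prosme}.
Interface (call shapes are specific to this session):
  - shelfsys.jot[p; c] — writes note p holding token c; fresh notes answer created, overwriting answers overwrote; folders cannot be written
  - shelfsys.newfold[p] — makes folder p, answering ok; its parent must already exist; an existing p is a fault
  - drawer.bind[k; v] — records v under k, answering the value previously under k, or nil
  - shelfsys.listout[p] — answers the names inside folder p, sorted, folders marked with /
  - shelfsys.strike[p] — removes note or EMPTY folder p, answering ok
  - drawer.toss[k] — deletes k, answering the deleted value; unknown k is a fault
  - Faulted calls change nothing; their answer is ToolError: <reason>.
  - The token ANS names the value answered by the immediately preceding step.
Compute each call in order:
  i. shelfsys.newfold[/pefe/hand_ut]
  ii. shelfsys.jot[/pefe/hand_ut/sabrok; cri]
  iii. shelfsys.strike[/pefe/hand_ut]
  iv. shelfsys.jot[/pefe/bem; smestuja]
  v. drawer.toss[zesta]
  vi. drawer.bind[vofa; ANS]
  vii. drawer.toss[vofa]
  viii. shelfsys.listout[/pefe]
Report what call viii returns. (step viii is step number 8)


Answer: [bem, hand_ut/, sid/]

Derivation:
>> shelfsys.newfold(p='/pefe/hand_ut')
<< ok
>> shelfsys.jot(p='/pefe/hand_ut/sabrok', c='cri')
<< created
>> shelfsys.strike(p='/pefe/hand_ut')
<< ToolError: not empty
>> shelfsys.jot(p='/pefe/bem', c='smestuja')
<< created
>> drawer.toss(k='zesta')
<< prosme
>> drawer.bind(k='vofa', v='ANS')
<< nil
>> drawer.toss(k='vofa')
<< prosme
>> shelfsys.listout(p='/pefe')
<< [bem, hand_ut/, sid/]


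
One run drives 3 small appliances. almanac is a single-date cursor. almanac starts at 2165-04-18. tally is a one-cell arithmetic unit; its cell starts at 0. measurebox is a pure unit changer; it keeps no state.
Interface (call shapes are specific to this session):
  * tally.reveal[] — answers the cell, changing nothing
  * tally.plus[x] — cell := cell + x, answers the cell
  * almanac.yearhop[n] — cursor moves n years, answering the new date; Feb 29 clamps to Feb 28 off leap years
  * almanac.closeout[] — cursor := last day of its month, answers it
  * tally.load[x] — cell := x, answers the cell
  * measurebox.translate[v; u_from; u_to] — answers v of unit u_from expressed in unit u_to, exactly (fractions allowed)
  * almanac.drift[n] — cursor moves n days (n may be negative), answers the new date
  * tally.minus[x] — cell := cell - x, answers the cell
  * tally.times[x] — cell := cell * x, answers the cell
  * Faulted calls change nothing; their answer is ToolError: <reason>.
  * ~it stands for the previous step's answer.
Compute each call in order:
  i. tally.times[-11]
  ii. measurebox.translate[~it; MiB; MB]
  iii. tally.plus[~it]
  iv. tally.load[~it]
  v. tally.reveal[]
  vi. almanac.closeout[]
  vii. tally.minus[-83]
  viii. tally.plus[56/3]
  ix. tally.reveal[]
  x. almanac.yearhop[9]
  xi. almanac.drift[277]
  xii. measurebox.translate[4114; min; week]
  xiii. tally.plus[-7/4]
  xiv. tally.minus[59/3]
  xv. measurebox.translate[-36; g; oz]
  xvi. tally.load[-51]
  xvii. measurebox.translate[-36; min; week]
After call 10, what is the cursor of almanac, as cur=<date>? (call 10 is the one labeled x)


Answer: cur=2174-04-30

Derivation:
> tally.times x: -11
:: 0
> measurebox.translate v: ~it u_from: MiB u_to: MB
:: 0
> tally.plus x: ~it
:: 0
> tally.load x: ~it
:: 0
> tally.reveal
:: 0
> almanac.closeout
:: 2165-04-30
> tally.minus x: -83
:: 83
> tally.plus x: 56/3
:: 305/3
> tally.reveal
:: 305/3
> almanac.yearhop n: 9
:: 2174-04-30
> almanac.drift n: 277
:: 2175-02-01
> measurebox.translate v: 4114 u_from: min u_to: week
:: 2057/5040
> tally.plus x: -7/4
:: 1199/12
> tally.minus x: 59/3
:: 321/4
> measurebox.translate v: -36 u_from: g u_to: oz
:: -57600000/45359237
> tally.load x: -51
:: -51
> measurebox.translate v: -36 u_from: min u_to: week
:: -1/280
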